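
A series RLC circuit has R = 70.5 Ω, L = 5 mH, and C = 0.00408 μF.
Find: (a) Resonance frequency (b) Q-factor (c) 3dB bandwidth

Step 1 — Resonance condition Im(Z)=0 gives ω₀ = 1/√(LC).
Step 2 — ω₀ = 1/√(0.005·4.08e-09) = 2.214e+05 rad/s.
Step 3 — f₀ = ω₀/(2π) = 3.524e+04 Hz.
Step 4 — Series Q: Q = ω₀L/R = 2.214e+05·0.005/70.5 = 15.7.
Step 5 — 3dB bandwidth: Δω = ω₀/Q = 1.41e+04 rad/s; BW = Δω/(2π) = 2244 Hz.

(a) f₀ = 3.524e+04 Hz  (b) Q = 15.7  (c) BW = 2244 Hz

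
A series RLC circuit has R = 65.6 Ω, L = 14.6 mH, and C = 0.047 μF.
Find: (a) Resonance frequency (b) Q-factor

Step 1 — Resonance condition Im(Z)=0 gives ω₀ = 1/√(LC).
Step 2 — ω₀ = 1/√(0.0146·4.7e-08) = 3.817e+04 rad/s.
Step 3 — f₀ = ω₀/(2π) = 6076 Hz.
Step 4 — Series Q: Q = ω₀L/R = 3.817e+04·0.0146/65.6 = 8.496.

(a) f₀ = 6076 Hz  (b) Q = 8.496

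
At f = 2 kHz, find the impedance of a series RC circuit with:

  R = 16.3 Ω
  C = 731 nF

Step 1 — Angular frequency: ω = 2π·f = 2π·2000 = 1.257e+04 rad/s.
Step 2 — Component impedances:
  R: Z = R = 16.3 Ω
  C: Z = 1/(jωC) = -j/(ω·C) = 0 - j108.9 Ω
Step 3 — Series combination: Z_total = R + C = 16.3 - j108.9 Ω = 110.1∠-81.5° Ω.

Z = 16.3 - j108.9 Ω = 110.1∠-81.5° Ω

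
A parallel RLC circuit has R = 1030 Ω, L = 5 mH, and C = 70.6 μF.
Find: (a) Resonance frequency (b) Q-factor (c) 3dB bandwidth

Step 1 — Resonance: ω₀ = 1/√(LC) = 1/√(0.005·7.06e-05) = 1683 rad/s.
Step 2 — f₀ = ω₀/(2π) = 267.9 Hz.
Step 3 — Parallel Q: Q = R/(ω₀L) = 1030/(1683·0.005) = 122.4.
Step 4 — Bandwidth: Δω = ω₀/Q = 13.75 rad/s; BW = Δω/(2π) = 2.189 Hz.

(a) f₀ = 267.9 Hz  (b) Q = 122.4  (c) BW = 2.189 Hz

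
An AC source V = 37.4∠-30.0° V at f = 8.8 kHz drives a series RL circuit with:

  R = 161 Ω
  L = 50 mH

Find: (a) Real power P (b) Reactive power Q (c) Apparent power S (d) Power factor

Step 1 — Angular frequency: ω = 2π·f = 2π·8800 = 5.529e+04 rad/s.
Step 2 — Component impedances:
  R: Z = R = 161 Ω
  L: Z = jωL = j·5.529e+04·0.05 = 0 + j2765 Ω
Step 3 — Series combination: Z_total = R + L = 161 + j2765 Ω = 2769∠86.7° Ω.
Step 4 — Source phasor: V = 37.4∠-30.0° V = 32.39 - j18.7 V.
Step 5 — Current: I = V / Z = -0.006061 - j0.01207 A = 0.01351∠-116.7° A.
Step 6 — Complex power: S = V·I* = 0.02937 + j0.5042 VA.
Step 7 — Real power: P = Re(S) = 0.02937 W.
Step 8 — Reactive power: Q = Im(S) = 0.5042 VAR.
Step 9 — Apparent power: |S| = 0.5051 VA.
Step 10 — Power factor: PF = P/|S| = 0.05814 (lagging).

(a) P = 0.02937 W  (b) Q = 0.5042 VAR  (c) S = 0.5051 VA  (d) PF = 0.05814 (lagging)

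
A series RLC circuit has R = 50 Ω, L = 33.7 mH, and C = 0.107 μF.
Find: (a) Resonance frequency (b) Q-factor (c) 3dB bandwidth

Step 1 — Resonance condition Im(Z)=0 gives ω₀ = 1/√(LC).
Step 2 — ω₀ = 1/√(0.0337·1.07e-07) = 1.665e+04 rad/s.
Step 3 — f₀ = ω₀/(2π) = 2650 Hz.
Step 4 — Series Q: Q = ω₀L/R = 1.665e+04·0.0337/50 = 11.22.
Step 5 — 3dB bandwidth: Δω = ω₀/Q = 1484 rad/s; BW = Δω/(2π) = 236.1 Hz.

(a) f₀ = 2650 Hz  (b) Q = 11.22  (c) BW = 236.1 Hz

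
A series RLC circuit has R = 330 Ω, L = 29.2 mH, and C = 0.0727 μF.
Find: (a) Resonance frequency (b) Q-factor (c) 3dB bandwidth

Step 1 — Resonance condition Im(Z)=0 gives ω₀ = 1/√(LC).
Step 2 — ω₀ = 1/√(0.0292·7.27e-08) = 2.17e+04 rad/s.
Step 3 — f₀ = ω₀/(2π) = 3454 Hz.
Step 4 — Series Q: Q = ω₀L/R = 2.17e+04·0.0292/330 = 1.92.
Step 5 — 3dB bandwidth: Δω = ω₀/Q = 1.13e+04 rad/s; BW = Δω/(2π) = 1799 Hz.

(a) f₀ = 3454 Hz  (b) Q = 1.92  (c) BW = 1799 Hz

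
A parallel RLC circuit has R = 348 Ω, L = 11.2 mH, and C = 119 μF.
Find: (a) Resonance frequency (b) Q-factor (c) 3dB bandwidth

Step 1 — Resonance: ω₀ = 1/√(LC) = 1/√(0.0112·0.000119) = 866.2 rad/s.
Step 2 — f₀ = ω₀/(2π) = 137.9 Hz.
Step 3 — Parallel Q: Q = R/(ω₀L) = 348/(866.2·0.0112) = 35.87.
Step 4 — Bandwidth: Δω = ω₀/Q = 24.15 rad/s; BW = Δω/(2π) = 3.843 Hz.

(a) f₀ = 137.9 Hz  (b) Q = 35.87  (c) BW = 3.843 Hz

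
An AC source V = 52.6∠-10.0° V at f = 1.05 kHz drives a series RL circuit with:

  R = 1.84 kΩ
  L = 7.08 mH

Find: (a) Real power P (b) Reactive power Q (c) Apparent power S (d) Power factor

Step 1 — Angular frequency: ω = 2π·f = 2π·1050 = 6597 rad/s.
Step 2 — Component impedances:
  R: Z = R = 1840 Ω
  L: Z = jωL = j·6597·0.00708 = 0 + j46.71 Ω
Step 3 — Series combination: Z_total = R + L = 1840 + j46.71 Ω = 1841∠1.5° Ω.
Step 4 — Source phasor: V = 52.6∠-10.0° V = 51.8 - j9.134 V.
Step 5 — Current: I = V / Z = 0.02801 - j0.005675 A = 0.02858∠-11.5° A.
Step 6 — Complex power: S = V·I* = 1.503 + j0.03815 VA.
Step 7 — Real power: P = Re(S) = 1.503 W.
Step 8 — Reactive power: Q = Im(S) = 0.03815 VAR.
Step 9 — Apparent power: |S| = 1.503 VA.
Step 10 — Power factor: PF = P/|S| = 0.9997 (lagging).

(a) P = 1.503 W  (b) Q = 0.03815 VAR  (c) S = 1.503 VA  (d) PF = 0.9997 (lagging)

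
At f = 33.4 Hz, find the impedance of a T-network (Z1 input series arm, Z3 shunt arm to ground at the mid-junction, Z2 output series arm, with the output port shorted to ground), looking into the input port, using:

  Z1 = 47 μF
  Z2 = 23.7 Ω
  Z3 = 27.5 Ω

Step 1 — Angular frequency: ω = 2π·f = 2π·33.4 = 209.9 rad/s.
Step 2 — Component impedances:
  Z1: Z = 1/(jωC) = -j/(ω·C) = 0 - j101.4 Ω
  Z2: Z = R = 23.7 Ω
  Z3: Z = R = 27.5 Ω
Step 3 — With the output port shorted to ground, the output series arm Z2 runs from the junction to ground; the shunt arm Z3 also runs from the junction to ground. They appear in parallel: Z3 || Z2 = 12.73 Ω.
Step 4 — Series with input arm Z1: Z_in = Z1 + (Z3 || Z2) = 12.73 - j101.4 Ω = 102.2∠-82.8° Ω.

Z = 12.73 - j101.4 Ω = 102.2∠-82.8° Ω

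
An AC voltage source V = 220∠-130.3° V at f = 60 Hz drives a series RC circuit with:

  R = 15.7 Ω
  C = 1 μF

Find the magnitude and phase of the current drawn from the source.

Step 1 — Angular frequency: ω = 2π·f = 2π·60 = 377 rad/s.
Step 2 — Component impedances:
  R: Z = R = 15.7 Ω
  C: Z = 1/(jωC) = -j/(ω·C) = 0 - j2653 Ω
Step 3 — Series combination: Z_total = R + C = 15.7 - j2653 Ω = 2653∠-89.7° Ω.
Step 4 — Source phasor: V = 220∠-130.3° V = -142.3 - j167.8 V.
Step 5 — Ohm's law: I = V / Z_total = (-142.3 - j167.8) / (15.7 - j2653) = 0.06293 - j0.05402 A.
Step 6 — Convert to polar: |I| = 0.08294 A, ∠I = -40.6°.

I = 0.08294∠-40.6° A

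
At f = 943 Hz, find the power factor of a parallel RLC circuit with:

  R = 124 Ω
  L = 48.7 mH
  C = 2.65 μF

Step 1 — Angular frequency: ω = 2π·f = 2π·943 = 5925 rad/s.
Step 2 — Component impedances:
  R: Z = R = 124 Ω
  L: Z = jωL = j·5925·0.0487 = 0 + j288.5 Ω
  C: Z = 1/(jωC) = -j/(ω·C) = 0 - j63.69 Ω
Step 3 — Parallel combination: 1/Z_total = 1/R + 1/L + 1/C; Z_total = 37.55 - j56.98 Ω = 68.24∠-56.6° Ω.
Step 4 — Power factor: PF = cos(φ) = Re(Z)/|Z| = 37.55/68.24 = 0.5503.
Step 5 — Type: Im(Z) = -56.98 ⇒ leading (phase φ = -56.6°).

PF = 0.5503 (leading, φ = -56.6°)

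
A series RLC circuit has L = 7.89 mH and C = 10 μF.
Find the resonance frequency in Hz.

Step 1 — Resonance condition Im(Z)=0 gives ω₀ = 1/√(LC).
Step 2 — ω₀ = 1/√(0.00789·1e-05) = 3560 rad/s.
Step 3 — f₀ = ω₀/(2π) = 566.6 Hz.

f₀ = 566.6 Hz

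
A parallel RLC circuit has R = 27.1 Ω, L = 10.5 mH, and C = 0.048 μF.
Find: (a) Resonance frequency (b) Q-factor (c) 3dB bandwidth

Step 1 — Resonance: ω₀ = 1/√(LC) = 1/√(0.0105·4.8e-08) = 4.454e+04 rad/s.
Step 2 — f₀ = ω₀/(2π) = 7089 Hz.
Step 3 — Parallel Q: Q = R/(ω₀L) = 27.1/(4.454e+04·0.0105) = 0.05794.
Step 4 — Bandwidth: Δω = ω₀/Q = 7.688e+05 rad/s; BW = Δω/(2π) = 1.224e+05 Hz.

(a) f₀ = 7089 Hz  (b) Q = 0.05794  (c) BW = 1.224e+05 Hz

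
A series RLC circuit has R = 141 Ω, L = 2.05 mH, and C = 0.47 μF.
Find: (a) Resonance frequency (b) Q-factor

Step 1 — Resonance condition Im(Z)=0 gives ω₀ = 1/√(LC).
Step 2 — ω₀ = 1/√(0.00205·4.7e-07) = 3.222e+04 rad/s.
Step 3 — f₀ = ω₀/(2π) = 5127 Hz.
Step 4 — Series Q: Q = ω₀L/R = 3.222e+04·0.00205/141 = 0.4684.

(a) f₀ = 5127 Hz  (b) Q = 0.4684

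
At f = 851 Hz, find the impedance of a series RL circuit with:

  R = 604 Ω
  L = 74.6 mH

Step 1 — Angular frequency: ω = 2π·f = 2π·851 = 5347 rad/s.
Step 2 — Component impedances:
  R: Z = R = 604 Ω
  L: Z = jωL = j·5347·0.0746 = 0 + j398.9 Ω
Step 3 — Series combination: Z_total = R + L = 604 + j398.9 Ω = 723.8∠33.4° Ω.

Z = 604 + j398.9 Ω = 723.8∠33.4° Ω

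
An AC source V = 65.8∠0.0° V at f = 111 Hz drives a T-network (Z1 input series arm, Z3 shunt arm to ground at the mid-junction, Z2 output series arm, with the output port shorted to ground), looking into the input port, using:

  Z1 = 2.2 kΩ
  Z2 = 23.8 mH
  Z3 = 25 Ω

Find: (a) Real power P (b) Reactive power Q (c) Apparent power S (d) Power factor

Step 1 — Angular frequency: ω = 2π·f = 2π·111 = 697.4 rad/s.
Step 2 — Component impedances:
  Z1: Z = R = 2200 Ω
  Z2: Z = jωL = j·697.4·0.0238 = 0 + j16.6 Ω
  Z3: Z = R = 25 Ω
Step 3 — With the output port shorted to ground, the output series arm Z2 runs from the junction to ground; the shunt arm Z3 also runs from the junction to ground. They appear in parallel: Z3 || Z2 = 7.649 + j11.52 Ω.
Step 4 — Series with input arm Z1: Z_in = Z1 + (Z3 || Z2) = 2208 + j11.52 Ω = 2208∠0.3° Ω.
Step 5 — Source phasor: V = 65.8∠0.0° V = 65.8 V.
Step 6 — Current: I = V / Z = 0.0298 - j0.0001555 A = 0.02981∠-0.3° A.
Step 7 — Complex power: S = V·I* = 1.961 + j0.01023 VA.
Step 8 — Real power: P = Re(S) = 1.961 W.
Step 9 — Reactive power: Q = Im(S) = 0.01023 VAR.
Step 10 — Apparent power: |S| = 1.961 VA.
Step 11 — Power factor: PF = P/|S| = 1 (lagging).

(a) P = 1.961 W  (b) Q = 0.01023 VAR  (c) S = 1.961 VA  (d) PF = 1 (lagging)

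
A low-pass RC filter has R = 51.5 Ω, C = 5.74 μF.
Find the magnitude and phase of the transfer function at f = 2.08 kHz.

Step 1 — Angular frequency: ω = 2π·2080 = 1.307e+04 rad/s.
Step 2 — Transfer function: H(jω) = 1/(1 + jωRC).
Step 3 — Denominator: 1 + jωRC = 1 + j·1.307e+04·51.5·5.74e-06 = 1 + j3.863.
Step 4 — H = 0.06279 - j0.2426.
Step 5 — Magnitude: |H| = 0.2506 (-12.0 dB); phase: φ = -75.5°.

|H| = 0.2506 (-12.0 dB), φ = -75.5°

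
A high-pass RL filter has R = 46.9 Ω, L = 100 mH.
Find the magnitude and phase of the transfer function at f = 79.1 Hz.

Step 1 — Angular frequency: ω = 2π·79.1 = 497 rad/s.
Step 2 — Transfer function: H(jω) = jωL/(R + jωL).
Step 3 — Numerator jωL = j·49.7; denominator R + jωL = 46.9 + j49.7.
Step 4 — H = 0.529 + j0.4992.
Step 5 — Magnitude: |H| = 0.7273 (-2.8 dB); phase: φ = 43.3°.

|H| = 0.7273 (-2.8 dB), φ = 43.3°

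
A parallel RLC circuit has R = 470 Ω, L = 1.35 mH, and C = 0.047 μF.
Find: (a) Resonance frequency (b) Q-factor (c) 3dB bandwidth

Step 1 — Resonance: ω₀ = 1/√(LC) = 1/√(0.00135·4.7e-08) = 1.255e+05 rad/s.
Step 2 — f₀ = ω₀/(2π) = 1.998e+04 Hz.
Step 3 — Parallel Q: Q = R/(ω₀L) = 470/(1.255e+05·0.00135) = 2.773.
Step 4 — Bandwidth: Δω = ω₀/Q = 4.527e+04 rad/s; BW = Δω/(2π) = 7205 Hz.

(a) f₀ = 1.998e+04 Hz  (b) Q = 2.773  (c) BW = 7205 Hz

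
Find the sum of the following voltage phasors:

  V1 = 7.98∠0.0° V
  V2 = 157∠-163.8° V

Step 1 — Convert each phasor to rectangular form:
  V1 = 7.98·(cos(0.0°) + j·sin(0.0°)) = 7.98 V
  V2 = 157·(cos(-163.8°) + j·sin(-163.8°)) = -150.8 - j43.8 V
Step 2 — Sum components: V_total = -142.8 - j43.8 V.
Step 3 — Convert to polar: |V_total| = 149.4 V, ∠V_total = -162.9°.

V_total = 149.4∠-162.9° V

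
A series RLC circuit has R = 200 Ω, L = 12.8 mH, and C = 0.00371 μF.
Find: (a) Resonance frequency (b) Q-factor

Step 1 — Resonance condition Im(Z)=0 gives ω₀ = 1/√(LC).
Step 2 — ω₀ = 1/√(0.0128·3.71e-09) = 1.451e+05 rad/s.
Step 3 — f₀ = ω₀/(2π) = 2.31e+04 Hz.
Step 4 — Series Q: Q = ω₀L/R = 1.451e+05·0.0128/200 = 9.287.

(a) f₀ = 2.31e+04 Hz  (b) Q = 9.287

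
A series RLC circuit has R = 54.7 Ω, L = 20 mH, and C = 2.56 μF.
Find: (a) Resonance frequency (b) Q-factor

Step 1 — Resonance condition Im(Z)=0 gives ω₀ = 1/√(LC).
Step 2 — ω₀ = 1/√(0.02·2.56e-06) = 4419 rad/s.
Step 3 — f₀ = ω₀/(2π) = 703.4 Hz.
Step 4 — Series Q: Q = ω₀L/R = 4419·0.02/54.7 = 1.616.

(a) f₀ = 703.4 Hz  (b) Q = 1.616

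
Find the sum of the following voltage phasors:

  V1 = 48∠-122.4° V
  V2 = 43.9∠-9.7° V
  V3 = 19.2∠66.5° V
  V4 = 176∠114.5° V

Step 1 — Convert each phasor to rectangular form:
  V1 = 48·(cos(-122.4°) + j·sin(-122.4°)) = -25.72 - j40.53 V
  V2 = 43.9·(cos(-9.7°) + j·sin(-9.7°)) = 43.27 - j7.397 V
  V3 = 19.2·(cos(66.5°) + j·sin(66.5°)) = 7.656 + j17.61 V
  V4 = 176·(cos(114.5°) + j·sin(114.5°)) = -72.99 + j160.2 V
Step 2 — Sum components: V_total = -47.78 + j129.8 V.
Step 3 — Convert to polar: |V_total| = 138.3 V, ∠V_total = 110.2°.

V_total = 138.3∠110.2° V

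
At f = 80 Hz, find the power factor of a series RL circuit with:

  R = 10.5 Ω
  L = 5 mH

Step 1 — Angular frequency: ω = 2π·f = 2π·80 = 502.7 rad/s.
Step 2 — Component impedances:
  R: Z = R = 10.5 Ω
  L: Z = jωL = j·502.7·0.005 = 0 + j2.513 Ω
Step 3 — Series combination: Z_total = R + L = 10.5 + j2.513 Ω = 10.8∠13.5° Ω.
Step 4 — Power factor: PF = cos(φ) = Re(Z)/|Z| = 10.5/10.797 = 0.9725.
Step 5 — Type: Im(Z) = 2.513 ⇒ lagging (phase φ = 13.5°).

PF = 0.9725 (lagging, φ = 13.5°)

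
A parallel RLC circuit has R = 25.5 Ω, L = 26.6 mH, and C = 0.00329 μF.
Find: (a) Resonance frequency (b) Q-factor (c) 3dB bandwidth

Step 1 — Resonance: ω₀ = 1/√(LC) = 1/√(0.0266·3.29e-09) = 1.069e+05 rad/s.
Step 2 — f₀ = ω₀/(2π) = 1.701e+04 Hz.
Step 3 — Parallel Q: Q = R/(ω₀L) = 25.5/(1.069e+05·0.0266) = 0.008968.
Step 4 — Bandwidth: Δω = ω₀/Q = 1.192e+07 rad/s; BW = Δω/(2π) = 1.897e+06 Hz.

(a) f₀ = 1.701e+04 Hz  (b) Q = 0.008968  (c) BW = 1.897e+06 Hz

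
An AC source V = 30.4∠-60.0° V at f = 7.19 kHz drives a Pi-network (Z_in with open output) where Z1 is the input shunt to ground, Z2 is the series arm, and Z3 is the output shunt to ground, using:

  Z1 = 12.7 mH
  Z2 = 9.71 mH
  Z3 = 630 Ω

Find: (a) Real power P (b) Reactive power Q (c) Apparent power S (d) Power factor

Step 1 — Angular frequency: ω = 2π·f = 2π·7190 = 4.518e+04 rad/s.
Step 2 — Component impedances:
  Z1: Z = jωL = j·4.518e+04·0.0127 = 0 + j573.7 Ω
  Z2: Z = jωL = j·4.518e+04·0.00971 = 0 + j438.7 Ω
  Z3: Z = R = 630 Ω
Step 3 — With open output, the series arm Z2 and the output shunt Z3 appear in series to ground: Z2 + Z3 = 630 + j438.7 Ω.
Step 4 — Parallel with input shunt Z1: Z_in = Z1 || (Z2 + Z3) = 145.9 + j339.4 Ω = 369.4∠66.7° Ω.
Step 5 — Source phasor: V = 30.4∠-60.0° V = 15.2 - j26.33 V.
Step 6 — Current: I = V / Z = -0.04923 - j0.06595 A = 0.0823∠-126.7° A.
Step 7 — Complex power: S = V·I* = 0.9879 + j2.299 VA.
Step 8 — Real power: P = Re(S) = 0.9879 W.
Step 9 — Reactive power: Q = Im(S) = 2.299 VAR.
Step 10 — Apparent power: |S| = 2.502 VA.
Step 11 — Power factor: PF = P/|S| = 0.3949 (lagging).

(a) P = 0.9879 W  (b) Q = 2.299 VAR  (c) S = 2.502 VA  (d) PF = 0.3949 (lagging)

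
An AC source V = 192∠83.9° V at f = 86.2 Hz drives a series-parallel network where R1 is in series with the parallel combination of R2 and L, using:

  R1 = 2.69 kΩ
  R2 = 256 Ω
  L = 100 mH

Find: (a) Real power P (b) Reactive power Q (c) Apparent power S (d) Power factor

Step 1 — Angular frequency: ω = 2π·f = 2π·86.2 = 541.6 rad/s.
Step 2 — Component impedances:
  R1: Z = R = 2690 Ω
  R2: Z = R = 256 Ω
  L: Z = jωL = j·541.6·0.1 = 0 + j54.16 Ω
Step 3 — Parallel branch: R2 || L = 1/(1/R2 + 1/L) = 10.97 + j51.84 Ω.
Step 4 — Series with R1: Z_total = R1 + (R2 || L) = 2701 + j51.84 Ω = 2701∠1.1° Ω.
Step 5 — Source phasor: V = 192∠83.9° V = 20.4 + j190.9 V.
Step 6 — Current: I = V / Z = 0.008907 + j0.07051 A = 0.07107∠82.8° A.
Step 7 — Complex power: S = V·I* = 13.64 + j0.2619 VA.
Step 8 — Real power: P = Re(S) = 13.64 W.
Step 9 — Reactive power: Q = Im(S) = 0.2619 VAR.
Step 10 — Apparent power: |S| = 13.65 VA.
Step 11 — Power factor: PF = P/|S| = 0.9998 (lagging).

(a) P = 13.64 W  (b) Q = 0.2619 VAR  (c) S = 13.65 VA  (d) PF = 0.9998 (lagging)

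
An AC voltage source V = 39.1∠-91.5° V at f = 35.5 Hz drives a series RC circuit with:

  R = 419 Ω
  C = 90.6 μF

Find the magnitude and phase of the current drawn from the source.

Step 1 — Angular frequency: ω = 2π·f = 2π·35.5 = 223.1 rad/s.
Step 2 — Component impedances:
  R: Z = R = 419 Ω
  C: Z = 1/(jωC) = -j/(ω·C) = 0 - j49.48 Ω
Step 3 — Series combination: Z_total = R + C = 419 - j49.48 Ω = 421.9∠-6.7° Ω.
Step 4 — Source phasor: V = 39.1∠-91.5° V = -1.024 - j39.09 V.
Step 5 — Ohm's law: I = V / Z_total = (-1.024 - j39.09) / (419 - j49.48) = 0.008456 - j0.09229 A.
Step 6 — Convert to polar: |I| = 0.09267 A, ∠I = -84.8°.

I = 0.09267∠-84.8° A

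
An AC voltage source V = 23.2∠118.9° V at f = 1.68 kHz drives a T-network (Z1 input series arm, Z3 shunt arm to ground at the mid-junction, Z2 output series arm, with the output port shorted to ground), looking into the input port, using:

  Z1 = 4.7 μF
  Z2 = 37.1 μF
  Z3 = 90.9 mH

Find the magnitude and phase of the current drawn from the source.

Step 1 — Angular frequency: ω = 2π·f = 2π·1680 = 1.056e+04 rad/s.
Step 2 — Component impedances:
  Z1: Z = 1/(jωC) = -j/(ω·C) = 0 - j20.16 Ω
  Z2: Z = 1/(jωC) = -j/(ω·C) = 0 - j2.554 Ω
  Z3: Z = jωL = j·1.056e+04·0.0909 = 0 + j959.5 Ω
Step 3 — With the output port shorted to ground, the output series arm Z2 runs from the junction to ground; the shunt arm Z3 also runs from the junction to ground. They appear in parallel: Z3 || Z2 = 0 - j2.56 Ω.
Step 4 — Series with input arm Z1: Z_in = Z1 + (Z3 || Z2) = 0 - j22.72 Ω = 22.72∠-90.0° Ω.
Step 5 — Source phasor: V = 23.2∠118.9° V = -11.21 + j20.31 V.
Step 6 — Ohm's law: I = V / Z_total = (-11.21 + j20.31) / (0 - j22.72) = -0.8941 - j0.4936 A.
Step 7 — Convert to polar: |I| = 1.021 A, ∠I = -151.1°.

I = 1.021∠-151.1° A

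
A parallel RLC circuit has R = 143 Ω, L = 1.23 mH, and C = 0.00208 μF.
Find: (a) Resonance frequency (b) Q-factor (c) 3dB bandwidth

Step 1 — Resonance: ω₀ = 1/√(LC) = 1/√(0.00123·2.08e-09) = 6.252e+05 rad/s.
Step 2 — f₀ = ω₀/(2π) = 9.95e+04 Hz.
Step 3 — Parallel Q: Q = R/(ω₀L) = 143/(6.252e+05·0.00123) = 0.186.
Step 4 — Bandwidth: Δω = ω₀/Q = 3.362e+06 rad/s; BW = Δω/(2π) = 5.351e+05 Hz.

(a) f₀ = 9.95e+04 Hz  (b) Q = 0.186  (c) BW = 5.351e+05 Hz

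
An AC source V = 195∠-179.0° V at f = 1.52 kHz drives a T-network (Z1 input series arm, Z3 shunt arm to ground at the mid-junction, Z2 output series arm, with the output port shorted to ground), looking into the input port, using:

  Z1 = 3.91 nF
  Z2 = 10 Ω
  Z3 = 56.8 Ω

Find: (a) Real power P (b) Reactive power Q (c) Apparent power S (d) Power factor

Step 1 — Angular frequency: ω = 2π·f = 2π·1520 = 9550 rad/s.
Step 2 — Component impedances:
  Z1: Z = 1/(jωC) = -j/(ω·C) = 0 - j2.678e+04 Ω
  Z2: Z = R = 10 Ω
  Z3: Z = R = 56.8 Ω
Step 3 — With the output port shorted to ground, the output series arm Z2 runs from the junction to ground; the shunt arm Z3 also runs from the junction to ground. They appear in parallel: Z3 || Z2 = 8.503 Ω.
Step 4 — Series with input arm Z1: Z_in = Z1 + (Z3 || Z2) = 8.503 - j2.678e+04 Ω = 2.678e+04∠-90.0° Ω.
Step 5 — Source phasor: V = 195∠-179.0° V = -195 - j3.403 V.
Step 6 — Current: I = V / Z = 0.0001248 - j0.007281 A = 0.007282∠-89.0° A.
Step 7 — Complex power: S = V·I* = 0.0004509 - j1.42 VA.
Step 8 — Real power: P = Re(S) = 0.0004509 W.
Step 9 — Reactive power: Q = Im(S) = -1.42 VAR.
Step 10 — Apparent power: |S| = 1.42 VA.
Step 11 — Power factor: PF = P/|S| = 0.0003175 (leading).

(a) P = 0.0004509 W  (b) Q = -1.42 VAR  (c) S = 1.42 VA  (d) PF = 0.0003175 (leading)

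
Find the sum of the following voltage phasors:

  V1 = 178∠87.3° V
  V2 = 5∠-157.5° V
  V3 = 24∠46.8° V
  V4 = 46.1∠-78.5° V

Step 1 — Convert each phasor to rectangular form:
  V1 = 178·(cos(87.3°) + j·sin(87.3°)) = 8.385 + j177.8 V
  V2 = 5·(cos(-157.5°) + j·sin(-157.5°)) = -4.619 - j1.913 V
  V3 = 24·(cos(46.8°) + j·sin(46.8°)) = 16.43 + j17.5 V
  V4 = 46.1·(cos(-78.5°) + j·sin(-78.5°)) = 9.191 - j45.17 V
Step 2 — Sum components: V_total = 29.39 + j148.2 V.
Step 3 — Convert to polar: |V_total| = 151.1 V, ∠V_total = 78.8°.

V_total = 151.1∠78.8° V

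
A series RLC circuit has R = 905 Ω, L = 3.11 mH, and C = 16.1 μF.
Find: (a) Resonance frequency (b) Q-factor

Step 1 — Resonance condition Im(Z)=0 gives ω₀ = 1/√(LC).
Step 2 — ω₀ = 1/√(0.00311·1.61e-05) = 4469 rad/s.
Step 3 — f₀ = ω₀/(2π) = 711.3 Hz.
Step 4 — Series Q: Q = ω₀L/R = 4469·0.00311/905 = 0.01536.

(a) f₀ = 711.3 Hz  (b) Q = 0.01536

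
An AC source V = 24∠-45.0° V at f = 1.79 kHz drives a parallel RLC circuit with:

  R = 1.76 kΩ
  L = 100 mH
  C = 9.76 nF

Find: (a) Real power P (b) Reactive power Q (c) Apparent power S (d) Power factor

Step 1 — Angular frequency: ω = 2π·f = 2π·1790 = 1.125e+04 rad/s.
Step 2 — Component impedances:
  R: Z = R = 1760 Ω
  L: Z = jωL = j·1.125e+04·0.1 = 0 + j1125 Ω
  C: Z = 1/(jωC) = -j/(ω·C) = 0 - j9110 Ω
Step 3 — Parallel combination: 1/Z_total = 1/R + 1/L + 1/C; Z_total = 610.8 + j837.8 Ω = 1037∠53.9° Ω.
Step 4 — Source phasor: V = 24∠-45.0° V = 16.97 - j16.97 V.
Step 5 — Current: I = V / Z = -0.003584 - j0.02287 A = 0.02315∠-98.9° A.
Step 6 — Complex power: S = V·I* = 0.3273 + j0.4489 VA.
Step 7 — Real power: P = Re(S) = 0.3273 W.
Step 8 — Reactive power: Q = Im(S) = 0.4489 VAR.
Step 9 — Apparent power: |S| = 0.5555 VA.
Step 10 — Power factor: PF = P/|S| = 0.5891 (lagging).

(a) P = 0.3273 W  (b) Q = 0.4489 VAR  (c) S = 0.5555 VA  (d) PF = 0.5891 (lagging)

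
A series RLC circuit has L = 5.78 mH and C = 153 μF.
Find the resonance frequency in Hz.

Step 1 — Resonance condition Im(Z)=0 gives ω₀ = 1/√(LC).
Step 2 — ω₀ = 1/√(0.00578·0.000153) = 1063 rad/s.
Step 3 — f₀ = ω₀/(2π) = 169.2 Hz.

f₀ = 169.2 Hz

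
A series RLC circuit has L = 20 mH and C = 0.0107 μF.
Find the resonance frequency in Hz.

Step 1 — Resonance condition Im(Z)=0 gives ω₀ = 1/√(LC).
Step 2 — ω₀ = 1/√(0.02·1.07e-08) = 6.836e+04 rad/s.
Step 3 — f₀ = ω₀/(2π) = 1.088e+04 Hz.

f₀ = 1.088e+04 Hz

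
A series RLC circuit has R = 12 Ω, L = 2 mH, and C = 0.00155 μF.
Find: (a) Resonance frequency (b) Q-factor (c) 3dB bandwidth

Step 1 — Resonance condition Im(Z)=0 gives ω₀ = 1/√(LC).
Step 2 — ω₀ = 1/√(0.002·1.55e-09) = 5.68e+05 rad/s.
Step 3 — f₀ = ω₀/(2π) = 9.039e+04 Hz.
Step 4 — Series Q: Q = ω₀L/R = 5.68e+05·0.002/12 = 94.66.
Step 5 — 3dB bandwidth: Δω = ω₀/Q = 6000 rad/s; BW = Δω/(2π) = 954.9 Hz.

(a) f₀ = 9.039e+04 Hz  (b) Q = 94.66  (c) BW = 954.9 Hz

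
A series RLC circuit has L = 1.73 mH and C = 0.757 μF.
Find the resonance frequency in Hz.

Step 1 — Resonance condition Im(Z)=0 gives ω₀ = 1/√(LC).
Step 2 — ω₀ = 1/√(0.00173·7.57e-07) = 2.763e+04 rad/s.
Step 3 — f₀ = ω₀/(2π) = 4398 Hz.

f₀ = 4398 Hz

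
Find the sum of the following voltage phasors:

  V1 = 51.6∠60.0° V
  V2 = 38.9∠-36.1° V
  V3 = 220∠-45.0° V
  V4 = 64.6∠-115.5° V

Step 1 — Convert each phasor to rectangular form:
  V1 = 51.6·(cos(60.0°) + j·sin(60.0°)) = 25.8 + j44.69 V
  V2 = 38.9·(cos(-36.1°) + j·sin(-36.1°)) = 31.43 - j22.92 V
  V3 = 220·(cos(-45.0°) + j·sin(-45.0°)) = 155.6 - j155.6 V
  V4 = 64.6·(cos(-115.5°) + j·sin(-115.5°)) = -27.81 - j58.31 V
Step 2 — Sum components: V_total = 185 - j192.1 V.
Step 3 — Convert to polar: |V_total| = 266.7 V, ∠V_total = -46.1°.

V_total = 266.7∠-46.1° V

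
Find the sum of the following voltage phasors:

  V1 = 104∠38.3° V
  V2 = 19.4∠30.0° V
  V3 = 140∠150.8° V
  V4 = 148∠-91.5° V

Step 1 — Convert each phasor to rectangular form:
  V1 = 104·(cos(38.3°) + j·sin(38.3°)) = 81.62 + j64.46 V
  V2 = 19.4·(cos(30.0°) + j·sin(30.0°)) = 16.8 + j9.7 V
  V3 = 140·(cos(150.8°) + j·sin(150.8°)) = -122.2 + j68.3 V
  V4 = 148·(cos(-91.5°) + j·sin(-91.5°)) = -3.874 - j147.9 V
Step 2 — Sum components: V_total = -27.67 - j5.492 V.
Step 3 — Convert to polar: |V_total| = 28.21 V, ∠V_total = -168.8°.

V_total = 28.21∠-168.8° V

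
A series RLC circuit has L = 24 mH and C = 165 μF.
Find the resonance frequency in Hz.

Step 1 — Resonance condition Im(Z)=0 gives ω₀ = 1/√(LC).
Step 2 — ω₀ = 1/√(0.024·0.000165) = 502.5 rad/s.
Step 3 — f₀ = ω₀/(2π) = 79.98 Hz.

f₀ = 79.98 Hz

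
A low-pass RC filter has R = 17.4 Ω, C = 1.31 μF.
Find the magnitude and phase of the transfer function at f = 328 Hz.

Step 1 — Angular frequency: ω = 2π·328 = 2061 rad/s.
Step 2 — Transfer function: H(jω) = 1/(1 + jωRC).
Step 3 — Denominator: 1 + jωRC = 1 + j·2061·17.4·1.31e-06 = 1 + j0.04698.
Step 4 — H = 0.9978 - j0.04687.
Step 5 — Magnitude: |H| = 0.9989 (-0.0 dB); phase: φ = -2.7°.

|H| = 0.9989 (-0.0 dB), φ = -2.7°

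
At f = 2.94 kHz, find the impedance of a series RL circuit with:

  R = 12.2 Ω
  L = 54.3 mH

Step 1 — Angular frequency: ω = 2π·f = 2π·2940 = 1.847e+04 rad/s.
Step 2 — Component impedances:
  R: Z = R = 12.2 Ω
  L: Z = jωL = j·1.847e+04·0.0543 = 0 + j1003 Ω
Step 3 — Series combination: Z_total = R + L = 12.2 + j1003 Ω = 1003∠89.3° Ω.

Z = 12.2 + j1003 Ω = 1003∠89.3° Ω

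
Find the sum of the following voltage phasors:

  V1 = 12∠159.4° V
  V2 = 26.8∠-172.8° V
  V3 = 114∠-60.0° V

Step 1 — Convert each phasor to rectangular form:
  V1 = 12·(cos(159.4°) + j·sin(159.4°)) = -11.23 + j4.222 V
  V2 = 26.8·(cos(-172.8°) + j·sin(-172.8°)) = -26.59 - j3.359 V
  V3 = 114·(cos(-60.0°) + j·sin(-60.0°)) = 57 - j98.73 V
Step 2 — Sum components: V_total = 19.18 - j97.86 V.
Step 3 — Convert to polar: |V_total| = 99.73 V, ∠V_total = -78.9°.

V_total = 99.73∠-78.9° V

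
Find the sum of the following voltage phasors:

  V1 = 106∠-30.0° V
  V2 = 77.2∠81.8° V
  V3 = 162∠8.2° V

Step 1 — Convert each phasor to rectangular form:
  V1 = 106·(cos(-30.0°) + j·sin(-30.0°)) = 91.8 - j53 V
  V2 = 77.2·(cos(81.8°) + j·sin(81.8°)) = 11.01 + j76.41 V
  V3 = 162·(cos(8.2°) + j·sin(8.2°)) = 160.3 + j23.11 V
Step 2 — Sum components: V_total = 263.2 + j46.52 V.
Step 3 — Convert to polar: |V_total| = 267.2 V, ∠V_total = 10.0°.

V_total = 267.2∠10.0° V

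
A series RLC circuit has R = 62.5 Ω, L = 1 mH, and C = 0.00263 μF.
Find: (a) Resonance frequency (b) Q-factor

Step 1 — Resonance condition Im(Z)=0 gives ω₀ = 1/√(LC).
Step 2 — ω₀ = 1/√(0.001·2.63e-09) = 6.166e+05 rad/s.
Step 3 — f₀ = ω₀/(2π) = 9.814e+04 Hz.
Step 4 — Series Q: Q = ω₀L/R = 6.166e+05·0.001/62.5 = 9.866.

(a) f₀ = 9.814e+04 Hz  (b) Q = 9.866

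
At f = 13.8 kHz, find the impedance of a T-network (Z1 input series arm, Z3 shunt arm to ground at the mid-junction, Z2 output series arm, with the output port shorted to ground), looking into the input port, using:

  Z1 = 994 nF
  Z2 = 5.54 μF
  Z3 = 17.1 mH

Step 1 — Angular frequency: ω = 2π·f = 2π·1.38e+04 = 8.671e+04 rad/s.
Step 2 — Component impedances:
  Z1: Z = 1/(jωC) = -j/(ω·C) = 0 - j11.6 Ω
  Z2: Z = 1/(jωC) = -j/(ω·C) = 0 - j2.082 Ω
  Z3: Z = jωL = j·8.671e+04·0.0171 = 0 + j1483 Ω
Step 3 — With the output port shorted to ground, the output series arm Z2 runs from the junction to ground; the shunt arm Z3 also runs from the junction to ground. They appear in parallel: Z3 || Z2 = 0 - j2.085 Ω.
Step 4 — Series with input arm Z1: Z_in = Z1 + (Z3 || Z2) = 0 - j13.69 Ω = 13.69∠-90.0° Ω.

Z = 0 - j13.69 Ω = 13.69∠-90.0° Ω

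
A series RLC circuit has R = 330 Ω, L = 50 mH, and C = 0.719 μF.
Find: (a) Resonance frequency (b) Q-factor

Step 1 — Resonance condition Im(Z)=0 gives ω₀ = 1/√(LC).
Step 2 — ω₀ = 1/√(0.05·7.19e-07) = 5274 rad/s.
Step 3 — f₀ = ω₀/(2π) = 839.4 Hz.
Step 4 — Series Q: Q = ω₀L/R = 5274·0.05/330 = 0.7991.

(a) f₀ = 839.4 Hz  (b) Q = 0.7991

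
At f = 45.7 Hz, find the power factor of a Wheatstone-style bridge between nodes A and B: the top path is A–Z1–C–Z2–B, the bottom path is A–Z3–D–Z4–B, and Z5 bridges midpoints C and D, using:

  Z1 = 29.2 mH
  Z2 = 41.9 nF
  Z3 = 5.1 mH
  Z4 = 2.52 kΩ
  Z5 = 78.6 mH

Step 1 — Angular frequency: ω = 2π·f = 2π·45.7 = 287.1 rad/s.
Step 2 — Component impedances:
  Z1: Z = jωL = j·287.1·0.0292 = 0 + j8.385 Ω
  Z2: Z = 1/(jωC) = -j/(ω·C) = 0 - j8.312e+04 Ω
  Z3: Z = jωL = j·287.1·0.0051 = 0 + j1.464 Ω
  Z4: Z = R = 2520 Ω
  Z5: Z = jωL = j·287.1·0.0786 = 0 + j22.57 Ω
Step 3 — Bridge requires nodal analysis (the Z5 bridge couples midpoints C and D, so the two paths cannot be reduced to a simple series/parallel combination). Setting node B to ground and injecting 1 A at node A, the 3-node admittance system at A, C, D solves to V_A = Z_AB = 2518 - j74.94 Ω = 2519∠-1.7° Ω.
Step 4 — Power factor: PF = cos(φ) = Re(Z)/|Z| = 2518/2519 = 0.9996.
Step 5 — Type: Im(Z) = -74.94 ⇒ leading (phase φ = -1.7°).

PF = 0.9996 (leading, φ = -1.7°)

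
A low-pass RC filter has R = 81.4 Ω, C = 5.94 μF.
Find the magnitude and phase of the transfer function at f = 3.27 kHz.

Step 1 — Angular frequency: ω = 2π·3270 = 2.055e+04 rad/s.
Step 2 — Transfer function: H(jω) = 1/(1 + jωRC).
Step 3 — Denominator: 1 + jωRC = 1 + j·2.055e+04·81.4·5.94e-06 = 1 + j9.934.
Step 4 — H = 0.01003 - j0.09965.
Step 5 — Magnitude: |H| = 0.1002 (-20.0 dB); phase: φ = -84.3°.

|H| = 0.1002 (-20.0 dB), φ = -84.3°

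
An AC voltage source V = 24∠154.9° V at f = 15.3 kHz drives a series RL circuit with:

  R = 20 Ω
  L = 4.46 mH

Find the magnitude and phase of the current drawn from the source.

Step 1 — Angular frequency: ω = 2π·f = 2π·1.53e+04 = 9.613e+04 rad/s.
Step 2 — Component impedances:
  R: Z = R = 20 Ω
  L: Z = jωL = j·9.613e+04·0.00446 = 0 + j428.8 Ω
Step 3 — Series combination: Z_total = R + L = 20 + j428.8 Ω = 429.2∠87.3° Ω.
Step 4 — Source phasor: V = 24∠154.9° V = -21.73 + j10.18 V.
Step 5 — Ohm's law: I = V / Z_total = (-21.73 + j10.18) / (20 + j428.8) = 0.02133 + j0.05169 A.
Step 6 — Convert to polar: |I| = 0.05592 A, ∠I = 67.6°.

I = 0.05592∠67.6° A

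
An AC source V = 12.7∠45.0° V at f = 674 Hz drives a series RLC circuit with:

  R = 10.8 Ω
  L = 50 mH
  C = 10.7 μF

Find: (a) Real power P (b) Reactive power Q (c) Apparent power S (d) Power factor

Step 1 — Angular frequency: ω = 2π·f = 2π·674 = 4235 rad/s.
Step 2 — Component impedances:
  R: Z = R = 10.8 Ω
  L: Z = jωL = j·4235·0.05 = 0 + j211.7 Ω
  C: Z = 1/(jωC) = -j/(ω·C) = 0 - j22.07 Ω
Step 3 — Series combination: Z_total = R + L + C = 10.8 + j189.7 Ω = 190∠86.7° Ω.
Step 4 — Source phasor: V = 12.7∠45.0° V = 8.98 + j8.98 V.
Step 5 — Current: I = V / Z = 0.04988 - j0.04451 A = 0.06685∠-41.7° A.
Step 6 — Complex power: S = V·I* = 0.04826 + j0.8476 VA.
Step 7 — Real power: P = Re(S) = 0.04826 W.
Step 8 — Reactive power: Q = Im(S) = 0.8476 VAR.
Step 9 — Apparent power: |S| = 0.849 VA.
Step 10 — Power factor: PF = P/|S| = 0.05685 (lagging).

(a) P = 0.04826 W  (b) Q = 0.8476 VAR  (c) S = 0.849 VA  (d) PF = 0.05685 (lagging)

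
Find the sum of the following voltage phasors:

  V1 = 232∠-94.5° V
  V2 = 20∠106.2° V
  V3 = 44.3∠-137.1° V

Step 1 — Convert each phasor to rectangular form:
  V1 = 232·(cos(-94.5°) + j·sin(-94.5°)) = -18.2 - j231.3 V
  V2 = 20·(cos(106.2°) + j·sin(106.2°)) = -5.58 + j19.21 V
  V3 = 44.3·(cos(-137.1°) + j·sin(-137.1°)) = -32.45 - j30.16 V
Step 2 — Sum components: V_total = -56.23 - j242.2 V.
Step 3 — Convert to polar: |V_total| = 248.7 V, ∠V_total = -103.1°.

V_total = 248.7∠-103.1° V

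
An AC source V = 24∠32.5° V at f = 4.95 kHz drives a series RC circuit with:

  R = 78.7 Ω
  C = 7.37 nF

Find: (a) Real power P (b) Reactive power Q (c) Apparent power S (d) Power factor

Step 1 — Angular frequency: ω = 2π·f = 2π·4950 = 3.11e+04 rad/s.
Step 2 — Component impedances:
  R: Z = R = 78.7 Ω
  C: Z = 1/(jωC) = -j/(ω·C) = 0 - j4363 Ω
Step 3 — Series combination: Z_total = R + C = 78.7 - j4363 Ω = 4363∠-89.0° Ω.
Step 4 — Source phasor: V = 24∠32.5° V = 20.24 + j12.9 V.
Step 5 — Current: I = V / Z = -0.002871 + j0.004692 A = 0.0055∠121.5° A.
Step 6 — Complex power: S = V·I* = 0.002381 - j0.132 VA.
Step 7 — Real power: P = Re(S) = 0.002381 W.
Step 8 — Reactive power: Q = Im(S) = -0.132 VAR.
Step 9 — Apparent power: |S| = 0.132 VA.
Step 10 — Power factor: PF = P/|S| = 0.01804 (leading).

(a) P = 0.002381 W  (b) Q = -0.132 VAR  (c) S = 0.132 VA  (d) PF = 0.01804 (leading)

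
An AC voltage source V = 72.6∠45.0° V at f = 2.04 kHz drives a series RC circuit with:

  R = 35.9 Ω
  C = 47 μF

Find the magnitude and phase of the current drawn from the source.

Step 1 — Angular frequency: ω = 2π·f = 2π·2040 = 1.282e+04 rad/s.
Step 2 — Component impedances:
  R: Z = R = 35.9 Ω
  C: Z = 1/(jωC) = -j/(ω·C) = 0 - j1.66 Ω
Step 3 — Series combination: Z_total = R + C = 35.9 - j1.66 Ω = 35.94∠-2.6° Ω.
Step 4 — Source phasor: V = 72.6∠45.0° V = 51.34 + j51.34 V.
Step 5 — Ohm's law: I = V / Z_total = (51.34 + j51.34) / (35.9 - j1.66) = 1.361 + j1.493 A.
Step 6 — Convert to polar: |I| = 2.02 A, ∠I = 47.6°.

I = 2.02∠47.6° A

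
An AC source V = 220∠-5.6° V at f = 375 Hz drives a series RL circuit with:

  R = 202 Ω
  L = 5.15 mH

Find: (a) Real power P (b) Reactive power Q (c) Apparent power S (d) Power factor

Step 1 — Angular frequency: ω = 2π·f = 2π·375 = 2356 rad/s.
Step 2 — Component impedances:
  R: Z = R = 202 Ω
  L: Z = jωL = j·2356·0.00515 = 0 + j12.13 Ω
Step 3 — Series combination: Z_total = R + L = 202 + j12.13 Ω = 202.4∠3.4° Ω.
Step 4 — Source phasor: V = 220∠-5.6° V = 219 - j21.47 V.
Step 5 — Current: I = V / Z = 1.074 - j0.1708 A = 1.087∠-9.0° A.
Step 6 — Complex power: S = V·I* = 238.7 + j14.34 VA.
Step 7 — Real power: P = Re(S) = 238.7 W.
Step 8 — Reactive power: Q = Im(S) = 14.34 VAR.
Step 9 — Apparent power: |S| = 239.2 VA.
Step 10 — Power factor: PF = P/|S| = 0.9982 (lagging).

(a) P = 238.7 W  (b) Q = 14.34 VAR  (c) S = 239.2 VA  (d) PF = 0.9982 (lagging)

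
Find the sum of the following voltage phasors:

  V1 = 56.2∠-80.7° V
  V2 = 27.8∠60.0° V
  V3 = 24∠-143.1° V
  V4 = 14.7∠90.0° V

Step 1 — Convert each phasor to rectangular form:
  V1 = 56.2·(cos(-80.7°) + j·sin(-80.7°)) = 9.082 - j55.46 V
  V2 = 27.8·(cos(60.0°) + j·sin(60.0°)) = 13.9 + j24.08 V
  V3 = 24·(cos(-143.1°) + j·sin(-143.1°)) = -19.19 - j14.41 V
  V4 = 14.7·(cos(90.0°) + j·sin(90.0°)) = 0 + j14.7 V
Step 2 — Sum components: V_total = 3.79 - j31.1 V.
Step 3 — Convert to polar: |V_total| = 31.33 V, ∠V_total = -83.1°.

V_total = 31.33∠-83.1° V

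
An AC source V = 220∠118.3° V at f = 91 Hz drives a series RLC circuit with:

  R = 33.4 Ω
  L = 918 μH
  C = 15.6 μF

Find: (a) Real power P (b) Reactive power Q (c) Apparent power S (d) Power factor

Step 1 — Angular frequency: ω = 2π·f = 2π·91 = 571.8 rad/s.
Step 2 — Component impedances:
  R: Z = R = 33.4 Ω
  L: Z = jωL = j·571.8·0.000918 = 0 + j0.5249 Ω
  C: Z = 1/(jωC) = -j/(ω·C) = 0 - j112.1 Ω
Step 3 — Series combination: Z_total = R + L + C = 33.4 - j111.6 Ω = 116.5∠-73.3° Ω.
Step 4 — Source phasor: V = 220∠118.3° V = -104.3 + j193.7 V.
Step 5 — Current: I = V / Z = -1.85 - j0.381 A = 1.889∠-168.4° A.
Step 6 — Complex power: S = V·I* = 119.2 - j398.1 VA.
Step 7 — Real power: P = Re(S) = 119.2 W.
Step 8 — Reactive power: Q = Im(S) = -398.1 VAR.
Step 9 — Apparent power: |S| = 415.5 VA.
Step 10 — Power factor: PF = P/|S| = 0.2867 (leading).

(a) P = 119.2 W  (b) Q = -398.1 VAR  (c) S = 415.5 VA  (d) PF = 0.2867 (leading)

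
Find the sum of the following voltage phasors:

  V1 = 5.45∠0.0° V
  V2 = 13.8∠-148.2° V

Step 1 — Convert each phasor to rectangular form:
  V1 = 5.45·(cos(0.0°) + j·sin(0.0°)) = 5.45 V
  V2 = 13.8·(cos(-148.2°) + j·sin(-148.2°)) = -11.73 - j7.272 V
Step 2 — Sum components: V_total = -6.279 - j7.272 V.
Step 3 — Convert to polar: |V_total| = 9.607 V, ∠V_total = -130.8°.

V_total = 9.607∠-130.8° V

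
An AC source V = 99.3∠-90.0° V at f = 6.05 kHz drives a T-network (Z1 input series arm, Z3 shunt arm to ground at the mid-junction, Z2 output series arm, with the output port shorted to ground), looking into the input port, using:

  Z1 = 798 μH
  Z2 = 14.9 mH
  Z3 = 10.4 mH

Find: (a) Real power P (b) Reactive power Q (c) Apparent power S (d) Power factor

Step 1 — Angular frequency: ω = 2π·f = 2π·6050 = 3.801e+04 rad/s.
Step 2 — Component impedances:
  Z1: Z = jωL = j·3.801e+04·0.000798 = 0 + j30.33 Ω
  Z2: Z = jωL = j·3.801e+04·0.0149 = 0 + j566.4 Ω
  Z3: Z = jωL = j·3.801e+04·0.0104 = 0 + j395.3 Ω
Step 3 — With the output port shorted to ground, the output series arm Z2 runs from the junction to ground; the shunt arm Z3 also runs from the junction to ground. They appear in parallel: Z3 || Z2 = 0 + j232.8 Ω.
Step 4 — Series with input arm Z1: Z_in = Z1 + (Z3 || Z2) = 0 + j263.2 Ω = 263.2∠90.0° Ω.
Step 5 — Source phasor: V = 99.3∠-90.0° V = 0 - j99.3 V.
Step 6 — Current: I = V / Z = -0.3773 A = 0.3773∠-180.0° A.
Step 7 — Complex power: S = V·I* = 0 + j37.47 VA.
Step 8 — Real power: P = Re(S) = 0 W.
Step 9 — Reactive power: Q = Im(S) = 37.47 VAR.
Step 10 — Apparent power: |S| = 37.47 VA.
Step 11 — Power factor: PF = P/|S| = 0 (lagging).

(a) P = 0 W  (b) Q = 37.47 VAR  (c) S = 37.47 VA  (d) PF = 0 (lagging)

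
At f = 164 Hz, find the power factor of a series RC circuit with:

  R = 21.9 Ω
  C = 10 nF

Step 1 — Angular frequency: ω = 2π·f = 2π·164 = 1030 rad/s.
Step 2 — Component impedances:
  R: Z = R = 21.9 Ω
  C: Z = 1/(jωC) = -j/(ω·C) = 0 - j9.705e+04 Ω
Step 3 — Series combination: Z_total = R + C = 21.9 - j9.705e+04 Ω = 9.705e+04∠-90.0° Ω.
Step 4 — Power factor: PF = cos(φ) = Re(Z)/|Z| = 21.9/9.705e+04 = 0.0002257.
Step 5 — Type: Im(Z) = -9.705e+04 ⇒ leading (phase φ = -90.0°).

PF = 0.0002257 (leading, φ = -90.0°)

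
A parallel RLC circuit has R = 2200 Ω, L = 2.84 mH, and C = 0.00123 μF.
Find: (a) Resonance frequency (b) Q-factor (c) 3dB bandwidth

Step 1 — Resonance: ω₀ = 1/√(LC) = 1/√(0.00284·1.23e-09) = 5.35e+05 rad/s.
Step 2 — f₀ = ω₀/(2π) = 8.515e+04 Hz.
Step 3 — Parallel Q: Q = R/(ω₀L) = 2200/(5.35e+05·0.00284) = 1.448.
Step 4 — Bandwidth: Δω = ω₀/Q = 3.695e+05 rad/s; BW = Δω/(2π) = 5.882e+04 Hz.

(a) f₀ = 8.515e+04 Hz  (b) Q = 1.448  (c) BW = 5.882e+04 Hz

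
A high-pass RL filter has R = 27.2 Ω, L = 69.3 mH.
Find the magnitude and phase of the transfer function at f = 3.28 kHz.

Step 1 — Angular frequency: ω = 2π·3280 = 2.061e+04 rad/s.
Step 2 — Transfer function: H(jω) = jωL/(R + jωL).
Step 3 — Numerator jωL = j·1428; denominator R + jωL = 27.2 + j1428.
Step 4 — H = 0.9996 + j0.01904.
Step 5 — Magnitude: |H| = 0.9998 (-0.0 dB); phase: φ = 1.1°.

|H| = 0.9998 (-0.0 dB), φ = 1.1°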